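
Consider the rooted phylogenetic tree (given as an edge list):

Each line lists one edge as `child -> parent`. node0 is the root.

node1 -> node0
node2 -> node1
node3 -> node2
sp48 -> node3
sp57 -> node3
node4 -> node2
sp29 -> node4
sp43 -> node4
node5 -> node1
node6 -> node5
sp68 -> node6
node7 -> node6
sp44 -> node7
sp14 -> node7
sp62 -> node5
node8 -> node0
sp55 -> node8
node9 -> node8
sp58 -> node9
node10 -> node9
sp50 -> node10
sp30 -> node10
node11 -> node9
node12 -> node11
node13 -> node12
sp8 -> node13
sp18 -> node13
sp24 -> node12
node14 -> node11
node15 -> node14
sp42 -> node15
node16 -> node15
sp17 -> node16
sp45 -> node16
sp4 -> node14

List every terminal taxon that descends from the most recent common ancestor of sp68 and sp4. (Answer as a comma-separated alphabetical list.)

sp14, sp17, sp18, sp24, sp29, sp30, sp4, sp42, sp43, sp44, sp45, sp48, sp50, sp55, sp57, sp58, sp62, sp68, sp8

Tracing sp68: it sits inside (sp68,(sp44,sp14)).
Tracing sp4: it sits inside ((sp42,(sp17,sp45)),sp4).
The smallest clade enclosing both is the whole tree (their MRCA is the root), so the answer is all 19 tips in alphabetical order.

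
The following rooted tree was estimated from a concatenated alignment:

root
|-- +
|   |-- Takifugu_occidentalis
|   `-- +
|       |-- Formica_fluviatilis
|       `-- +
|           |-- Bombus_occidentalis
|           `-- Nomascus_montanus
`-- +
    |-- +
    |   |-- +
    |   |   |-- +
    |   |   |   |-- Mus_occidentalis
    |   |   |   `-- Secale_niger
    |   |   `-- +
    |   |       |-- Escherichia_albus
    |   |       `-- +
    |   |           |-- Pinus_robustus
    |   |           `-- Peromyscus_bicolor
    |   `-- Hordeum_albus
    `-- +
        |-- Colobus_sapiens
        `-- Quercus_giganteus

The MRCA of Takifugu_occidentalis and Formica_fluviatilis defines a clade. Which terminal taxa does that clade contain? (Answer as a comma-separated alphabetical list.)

Tracing Takifugu_occidentalis: it sits inside (Takifugu_occidentalis,(Formica_fluviatilis,(Bombus_occidentalis,Nomascus_montanus))).
Tracing Formica_fluviatilis: it sits inside (Formica_fluviatilis,(Bombus_occidentalis,Nomascus_montanus)).
The smallest clade enclosing both is (Takifugu_occidentalis,(Formica_fluviatilis,(Bombus_occidentalis,Nomascus_montanus))); the answer is its 4 terminal taxa in alphabetical order.

Bombus_occidentalis, Formica_fluviatilis, Nomascus_montanus, Takifugu_occidentalis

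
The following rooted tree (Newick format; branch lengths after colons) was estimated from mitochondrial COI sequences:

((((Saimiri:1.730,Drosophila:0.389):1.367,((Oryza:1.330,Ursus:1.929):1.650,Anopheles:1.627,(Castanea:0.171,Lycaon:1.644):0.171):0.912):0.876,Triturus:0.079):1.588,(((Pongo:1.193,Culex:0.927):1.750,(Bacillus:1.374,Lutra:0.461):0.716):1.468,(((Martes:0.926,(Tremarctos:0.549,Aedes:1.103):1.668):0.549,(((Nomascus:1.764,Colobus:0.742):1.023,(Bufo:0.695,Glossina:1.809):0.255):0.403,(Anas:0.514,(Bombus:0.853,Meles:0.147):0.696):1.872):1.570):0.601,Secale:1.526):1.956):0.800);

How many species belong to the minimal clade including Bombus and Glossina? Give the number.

The MRCA of Bombus and Glossina is the node subtending (((Nomascus,Colobus),(Bufo,Glossina)),(Anas,(Bombus,Meles))).
That clade contains 7 terminal taxa: Anas, Bombus, Bufo, Colobus, Glossina, Meles, Nomascus.

7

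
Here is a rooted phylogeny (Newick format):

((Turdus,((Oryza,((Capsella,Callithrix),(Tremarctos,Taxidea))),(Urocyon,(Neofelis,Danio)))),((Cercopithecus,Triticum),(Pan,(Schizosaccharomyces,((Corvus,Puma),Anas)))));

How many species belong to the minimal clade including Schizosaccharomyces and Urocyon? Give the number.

The MRCA of Schizosaccharomyces and Urocyon is the root, so the clade is the entire tree.
That clade contains 16 terminal taxa: Anas, Callithrix, Capsella, Cercopithecus, Corvus, Danio, Neofelis, Oryza, Pan, Puma, Schizosaccharomyces, Taxidea, Tremarctos, Triticum, Turdus, Urocyon.

16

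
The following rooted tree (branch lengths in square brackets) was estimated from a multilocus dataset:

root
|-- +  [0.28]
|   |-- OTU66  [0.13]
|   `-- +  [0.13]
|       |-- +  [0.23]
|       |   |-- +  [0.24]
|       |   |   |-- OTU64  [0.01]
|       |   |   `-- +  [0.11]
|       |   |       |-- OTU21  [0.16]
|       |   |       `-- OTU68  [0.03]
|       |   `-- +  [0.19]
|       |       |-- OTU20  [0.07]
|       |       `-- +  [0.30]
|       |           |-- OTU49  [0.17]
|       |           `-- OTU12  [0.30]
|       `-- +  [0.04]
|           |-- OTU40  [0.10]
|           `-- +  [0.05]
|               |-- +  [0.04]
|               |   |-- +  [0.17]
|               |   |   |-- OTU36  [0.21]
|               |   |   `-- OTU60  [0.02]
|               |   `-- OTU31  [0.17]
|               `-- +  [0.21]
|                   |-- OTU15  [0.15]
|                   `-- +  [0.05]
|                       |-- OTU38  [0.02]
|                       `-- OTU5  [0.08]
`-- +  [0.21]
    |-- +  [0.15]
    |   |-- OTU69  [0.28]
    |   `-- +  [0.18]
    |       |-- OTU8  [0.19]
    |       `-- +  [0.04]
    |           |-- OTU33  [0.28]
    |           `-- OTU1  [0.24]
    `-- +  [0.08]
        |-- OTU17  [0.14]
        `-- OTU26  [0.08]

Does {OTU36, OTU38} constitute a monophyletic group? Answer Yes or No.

No

The MRCA of the listed taxa subtends (((OTU36,OTU60),OTU31),(OTU15,(OTU38,OTU5))).
That clade also contains OTU15, OTU31, OTU5, OTU60, which are not in the proposed group, so the group is not monophyletic.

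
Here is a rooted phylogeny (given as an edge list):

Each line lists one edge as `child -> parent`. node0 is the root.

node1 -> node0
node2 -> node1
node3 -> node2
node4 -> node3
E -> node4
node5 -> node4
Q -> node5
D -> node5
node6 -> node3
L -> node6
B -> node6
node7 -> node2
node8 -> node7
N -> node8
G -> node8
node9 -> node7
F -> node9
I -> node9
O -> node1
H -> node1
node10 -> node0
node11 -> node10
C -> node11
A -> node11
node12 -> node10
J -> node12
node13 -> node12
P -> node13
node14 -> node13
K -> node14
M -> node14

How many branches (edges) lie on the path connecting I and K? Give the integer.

The MRCA of I and K is the root of the tree.
From I up to that node: 5 branches. From K up to the same node: 5 branches. Total: 5 + 5 = 10.

10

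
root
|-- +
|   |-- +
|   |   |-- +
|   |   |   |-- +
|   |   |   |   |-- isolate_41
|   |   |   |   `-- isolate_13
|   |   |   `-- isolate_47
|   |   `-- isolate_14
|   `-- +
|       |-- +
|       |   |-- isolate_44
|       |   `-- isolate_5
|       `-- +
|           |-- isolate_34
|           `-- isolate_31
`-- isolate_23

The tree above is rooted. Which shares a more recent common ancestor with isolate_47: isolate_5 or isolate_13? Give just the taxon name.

The MRCA of isolate_47 and isolate_13 subtends ((isolate_41,isolate_13),isolate_47) (3 taxa).
The MRCA of isolate_47 and isolate_5 subtends ((((isolate_41,isolate_13),isolate_47),isolate_14),((isolate_44,isolate_5),(isolate_34,isolate_31))) (8 taxa).
The first is nested inside the second, so isolate_47 shares a more recent common ancestor with isolate_13.

isolate_13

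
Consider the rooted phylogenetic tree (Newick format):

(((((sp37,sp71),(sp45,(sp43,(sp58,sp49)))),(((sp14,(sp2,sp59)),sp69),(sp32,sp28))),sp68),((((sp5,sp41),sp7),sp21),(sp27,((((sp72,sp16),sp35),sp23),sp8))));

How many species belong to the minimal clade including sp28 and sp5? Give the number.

23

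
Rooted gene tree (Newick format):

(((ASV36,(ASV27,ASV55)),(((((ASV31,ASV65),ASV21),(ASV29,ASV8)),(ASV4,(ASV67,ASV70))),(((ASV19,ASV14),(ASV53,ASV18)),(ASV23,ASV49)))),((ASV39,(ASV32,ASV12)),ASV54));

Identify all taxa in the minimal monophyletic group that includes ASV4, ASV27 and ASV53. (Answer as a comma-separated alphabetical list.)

Tracing ASV4: it sits inside (ASV4,(ASV67,ASV70)).
Tracing ASV27: it sits inside (ASV27,ASV55).
Tracing ASV53: it sits inside (ASV53,ASV18).
The smallest clade enclosing all 3 is ((ASV36,(ASV27,ASV55)),(((((ASV31,ASV65),ASV21),(ASV29,ASV8)),(ASV4,(ASV67,ASV70))),(((ASV19,ASV14),(ASV53,ASV18)),(ASV23,ASV49)))); the answer is its 17 terminal taxa in alphabetical order.

ASV14, ASV18, ASV19, ASV21, ASV23, ASV27, ASV29, ASV31, ASV36, ASV4, ASV49, ASV53, ASV55, ASV65, ASV67, ASV70, ASV8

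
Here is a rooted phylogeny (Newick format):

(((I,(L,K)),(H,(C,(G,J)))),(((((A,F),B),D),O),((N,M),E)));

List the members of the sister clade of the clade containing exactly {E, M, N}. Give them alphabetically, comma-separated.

A, B, D, F, O

The clade containing exactly {E, M, N} attaches to the tree at the node subtending (((((A,F),B),D),O),((N,M),E)).
The other lineage descending from that same node — the sister group — is ((((A,F),B),D),O); its 5 tips in alphabetical order are the answer.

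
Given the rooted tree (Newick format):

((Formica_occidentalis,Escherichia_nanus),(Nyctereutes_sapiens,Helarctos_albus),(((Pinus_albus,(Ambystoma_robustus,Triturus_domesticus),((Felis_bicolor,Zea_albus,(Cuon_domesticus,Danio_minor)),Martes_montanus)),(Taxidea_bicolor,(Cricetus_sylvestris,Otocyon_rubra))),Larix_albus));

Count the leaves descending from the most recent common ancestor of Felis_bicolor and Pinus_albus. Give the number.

8

The MRCA of Felis_bicolor and Pinus_albus is the node subtending (Pinus_albus,(Ambystoma_robustus,Triturus_domesticus),((Felis_bicolor,Zea_albus,(Cuon_domesticus,Danio_minor)),Martes_montanus)).
That clade contains 8 terminal taxa: Ambystoma_robustus, Cuon_domesticus, Danio_minor, Felis_bicolor, Martes_montanus, Pinus_albus, Triturus_domesticus, Zea_albus.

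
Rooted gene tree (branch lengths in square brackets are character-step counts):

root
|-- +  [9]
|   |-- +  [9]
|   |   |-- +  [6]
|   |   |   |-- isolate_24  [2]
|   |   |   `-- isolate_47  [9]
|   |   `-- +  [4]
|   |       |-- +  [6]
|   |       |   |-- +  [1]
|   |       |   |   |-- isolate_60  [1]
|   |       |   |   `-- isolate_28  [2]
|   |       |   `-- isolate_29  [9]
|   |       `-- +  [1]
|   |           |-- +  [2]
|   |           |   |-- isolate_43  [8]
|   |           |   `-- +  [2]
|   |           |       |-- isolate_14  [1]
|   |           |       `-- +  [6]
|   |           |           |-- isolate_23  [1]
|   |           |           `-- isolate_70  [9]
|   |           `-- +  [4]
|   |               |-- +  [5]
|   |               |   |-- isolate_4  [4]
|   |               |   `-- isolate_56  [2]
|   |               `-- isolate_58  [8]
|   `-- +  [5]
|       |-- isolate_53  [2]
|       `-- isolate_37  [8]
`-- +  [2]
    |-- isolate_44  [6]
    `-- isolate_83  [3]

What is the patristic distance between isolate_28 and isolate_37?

The path runs isolate_28 → … → MRCA → … → isolate_37; the MRCA is the node subtending (((isolate_24,isolate_47),(((isolate_60,isolate_28),isolate_29),((isolate_43,(isolate_14,(isolate_23,isolate_70))),((isolate_4,isolate_56),isolate_58)))),(isolate_53,isolate_37)).
Branch lengths along that path: 2 + 1 + 6 + 4 + 9 + 5 + 8 = 35.

35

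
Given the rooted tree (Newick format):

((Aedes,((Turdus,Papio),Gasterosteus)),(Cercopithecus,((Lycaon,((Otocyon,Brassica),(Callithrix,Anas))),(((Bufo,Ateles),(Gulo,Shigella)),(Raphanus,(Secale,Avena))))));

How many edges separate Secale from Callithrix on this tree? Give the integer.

The MRCA of Secale and Callithrix is the node subtending ((Lycaon,((Otocyon,Brassica),(Callithrix,Anas))),(((Bufo,Ateles),(Gulo,Shigella)),(Raphanus,(Secale,Avena)))).
From Secale up to that node: 4 branches. From Callithrix up to the same node: 4 branches. Total: 4 + 4 = 8.

8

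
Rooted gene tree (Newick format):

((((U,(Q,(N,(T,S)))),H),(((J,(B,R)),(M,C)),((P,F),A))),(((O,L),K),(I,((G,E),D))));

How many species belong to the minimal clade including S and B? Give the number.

The MRCA of S and B is the node subtending (((U,(Q,(N,(T,S)))),H),(((J,(B,R)),(M,C)),((P,F),A))).
That clade contains 14 terminal taxa: A, B, C, F, H, J, M, N, P, Q, R, S, T, U.

14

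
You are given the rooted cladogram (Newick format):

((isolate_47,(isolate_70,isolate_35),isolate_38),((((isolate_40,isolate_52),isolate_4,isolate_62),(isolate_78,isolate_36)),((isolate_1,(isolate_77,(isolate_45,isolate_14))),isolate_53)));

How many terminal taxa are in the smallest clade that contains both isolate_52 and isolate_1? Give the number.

11

The MRCA of isolate_52 and isolate_1 is the node subtending ((((isolate_40,isolate_52),isolate_4,isolate_62),(isolate_78,isolate_36)),((isolate_1,(isolate_77,(isolate_45,isolate_14))),isolate_53)).
That clade contains 11 terminal taxa: isolate_1, isolate_14, isolate_36, isolate_4, isolate_40, isolate_45, isolate_52, isolate_53, isolate_62, isolate_77, isolate_78.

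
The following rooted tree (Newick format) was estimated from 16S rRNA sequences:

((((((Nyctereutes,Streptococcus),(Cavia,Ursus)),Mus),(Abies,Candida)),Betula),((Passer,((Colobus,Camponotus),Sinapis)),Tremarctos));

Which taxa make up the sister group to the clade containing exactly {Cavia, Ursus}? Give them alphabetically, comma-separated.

Nyctereutes, Streptococcus

The clade containing exactly {Cavia, Ursus} attaches to the tree at the node subtending ((Nyctereutes,Streptococcus),(Cavia,Ursus)).
The other lineage descending from that same node — the sister group — is (Nyctereutes,Streptococcus); its 2 tips in alphabetical order are the answer.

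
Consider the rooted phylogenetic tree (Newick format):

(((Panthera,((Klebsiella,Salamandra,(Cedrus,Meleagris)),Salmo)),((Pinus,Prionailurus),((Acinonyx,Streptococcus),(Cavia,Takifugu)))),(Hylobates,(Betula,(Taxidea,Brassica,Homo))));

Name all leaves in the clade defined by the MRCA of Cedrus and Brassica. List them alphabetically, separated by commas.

Tracing Cedrus: it sits inside (Cedrus,Meleagris).
Tracing Brassica: it sits inside (Taxidea,Brassica,Homo).
The smallest clade enclosing both is the whole tree (their MRCA is the root), so the answer is all 17 tips in alphabetical order.

Acinonyx, Betula, Brassica, Cavia, Cedrus, Homo, Hylobates, Klebsiella, Meleagris, Panthera, Pinus, Prionailurus, Salamandra, Salmo, Streptococcus, Takifugu, Taxidea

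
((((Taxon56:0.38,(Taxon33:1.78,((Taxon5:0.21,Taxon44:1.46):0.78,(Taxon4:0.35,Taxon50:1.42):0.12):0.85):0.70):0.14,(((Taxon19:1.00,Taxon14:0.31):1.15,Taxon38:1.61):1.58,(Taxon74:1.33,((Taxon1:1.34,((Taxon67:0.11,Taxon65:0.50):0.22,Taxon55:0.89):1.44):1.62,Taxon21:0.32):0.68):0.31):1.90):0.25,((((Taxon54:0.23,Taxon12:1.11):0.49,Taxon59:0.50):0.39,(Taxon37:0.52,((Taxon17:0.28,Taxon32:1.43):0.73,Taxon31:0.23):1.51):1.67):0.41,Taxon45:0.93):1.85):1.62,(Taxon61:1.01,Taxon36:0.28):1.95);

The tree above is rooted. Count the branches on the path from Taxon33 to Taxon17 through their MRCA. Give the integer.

10

The MRCA of Taxon33 and Taxon17 is the node subtending (((Taxon56,(Taxon33,((Taxon5,Taxon44),(Taxon4,Taxon50)))),(((Taxon19,Taxon14),Taxon38),(Taxon74,((Taxon1,((Taxon67,Taxon65),Taxon55)),Taxon21)))),((((Taxon54,Taxon12),Taxon59),(Taxon37,((Taxon17,Taxon32),Taxon31))),Taxon45)).
From Taxon33 up to that node: 4 branches. From Taxon17 up to the same node: 6 branches. Total: 4 + 6 = 10.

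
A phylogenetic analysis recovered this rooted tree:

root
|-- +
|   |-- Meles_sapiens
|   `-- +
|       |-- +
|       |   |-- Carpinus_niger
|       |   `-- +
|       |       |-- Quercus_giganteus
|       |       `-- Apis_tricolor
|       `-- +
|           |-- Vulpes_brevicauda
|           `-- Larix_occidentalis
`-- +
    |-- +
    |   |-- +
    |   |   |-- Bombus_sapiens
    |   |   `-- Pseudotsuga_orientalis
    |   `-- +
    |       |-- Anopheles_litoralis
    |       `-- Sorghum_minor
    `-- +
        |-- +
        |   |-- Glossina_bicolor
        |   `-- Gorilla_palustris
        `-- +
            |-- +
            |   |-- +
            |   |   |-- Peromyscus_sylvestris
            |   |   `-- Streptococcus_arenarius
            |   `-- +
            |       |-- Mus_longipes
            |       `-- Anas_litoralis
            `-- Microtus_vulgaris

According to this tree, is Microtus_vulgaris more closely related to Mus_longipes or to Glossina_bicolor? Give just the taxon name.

The MRCA of Microtus_vulgaris and Mus_longipes subtends (((Peromyscus_sylvestris,Streptococcus_arenarius),(Mus_longipes,Anas_litoralis)),Microtus_vulgaris) (5 taxa).
The MRCA of Microtus_vulgaris and Glossina_bicolor subtends ((Glossina_bicolor,Gorilla_palustris),(((Peromyscus_sylvestris,Streptococcus_arenarius),(Mus_longipes,Anas_litoralis)),Microtus_vulgaris)) (7 taxa).
The first is nested inside the second, so Microtus_vulgaris shares a more recent common ancestor with Mus_longipes.

Mus_longipes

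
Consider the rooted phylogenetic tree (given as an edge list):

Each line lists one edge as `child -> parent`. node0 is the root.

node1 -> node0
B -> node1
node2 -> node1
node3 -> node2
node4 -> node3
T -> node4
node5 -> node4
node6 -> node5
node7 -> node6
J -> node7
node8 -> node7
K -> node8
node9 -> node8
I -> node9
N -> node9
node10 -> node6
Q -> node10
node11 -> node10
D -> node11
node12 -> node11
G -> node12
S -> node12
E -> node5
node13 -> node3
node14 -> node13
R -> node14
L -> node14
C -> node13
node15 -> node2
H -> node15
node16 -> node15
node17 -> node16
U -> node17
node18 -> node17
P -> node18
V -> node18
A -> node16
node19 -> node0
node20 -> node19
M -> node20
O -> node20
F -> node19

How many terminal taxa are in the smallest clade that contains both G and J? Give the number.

The MRCA of G and J is the node subtending ((J,(K,(I,N))),(Q,(D,(G,S)))).
That clade contains 8 terminal taxa: D, G, I, J, K, N, Q, S.

8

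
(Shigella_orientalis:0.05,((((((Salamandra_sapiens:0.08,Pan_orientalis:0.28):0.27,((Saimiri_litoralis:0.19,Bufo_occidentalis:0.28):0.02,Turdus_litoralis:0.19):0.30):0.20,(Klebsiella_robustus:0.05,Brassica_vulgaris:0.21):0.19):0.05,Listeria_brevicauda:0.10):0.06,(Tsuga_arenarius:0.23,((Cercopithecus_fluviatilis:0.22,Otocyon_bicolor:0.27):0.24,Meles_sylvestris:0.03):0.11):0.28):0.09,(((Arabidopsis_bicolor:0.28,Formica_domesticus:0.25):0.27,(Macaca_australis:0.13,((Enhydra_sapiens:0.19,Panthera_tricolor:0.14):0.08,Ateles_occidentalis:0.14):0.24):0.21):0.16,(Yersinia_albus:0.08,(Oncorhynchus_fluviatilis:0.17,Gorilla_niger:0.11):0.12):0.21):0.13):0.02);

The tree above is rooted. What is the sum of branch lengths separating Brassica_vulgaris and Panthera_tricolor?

1.56

The path runs Brassica_vulgaris → … → MRCA → … → Panthera_tricolor; the MRCA is the node subtending ((((((Salamandra_sapiens,Pan_orientalis),((Saimiri_litoralis,Bufo_occidentalis),Turdus_litoralis)),(Klebsiella_robustus,Brassica_vulgaris)),Listeria_brevicauda),(Tsuga_arenarius,((Cercopithecus_fluviatilis,Otocyon_bicolor),Meles_sylvestris))),(((Arabidopsis_bicolor,Formica_domesticus),(Macaca_australis,((Enhydra_sapiens,Panthera_tricolor),Ateles_occidentalis))),(Yersinia_albus,(Oncorhynchus_fluviatilis,Gorilla_niger)))).
Branch lengths along that path: 0.21 + 0.19 + 0.05 + 0.06 + 0.09 + 0.13 + 0.16 + 0.21 + 0.24 + 0.08 + 0.14 = 1.56.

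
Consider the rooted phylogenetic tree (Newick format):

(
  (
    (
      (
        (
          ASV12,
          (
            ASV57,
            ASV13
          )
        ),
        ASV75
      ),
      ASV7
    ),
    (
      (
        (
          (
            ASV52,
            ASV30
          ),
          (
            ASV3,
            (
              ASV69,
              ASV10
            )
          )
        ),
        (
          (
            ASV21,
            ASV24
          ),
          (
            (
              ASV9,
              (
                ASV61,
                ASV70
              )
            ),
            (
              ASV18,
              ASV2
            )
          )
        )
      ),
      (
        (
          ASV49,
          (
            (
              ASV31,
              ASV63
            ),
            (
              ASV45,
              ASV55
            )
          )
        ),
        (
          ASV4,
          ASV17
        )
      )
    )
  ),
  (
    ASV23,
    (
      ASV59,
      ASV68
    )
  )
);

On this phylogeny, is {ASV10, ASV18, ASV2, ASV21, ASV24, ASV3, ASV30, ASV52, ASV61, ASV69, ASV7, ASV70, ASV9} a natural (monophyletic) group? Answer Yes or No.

The MRCA of the listed taxa subtends ((((ASV12,(ASV57,ASV13)),ASV75),ASV7),((((ASV52,ASV30),(ASV3,(ASV69,ASV10))),((ASV21,ASV24),((ASV9,(ASV61,ASV70)),(ASV18,ASV2)))),((ASV49,((ASV31,ASV63),(ASV45,ASV55))),(ASV4,ASV17)))).
That clade also contains ASV12, ASV13, ASV17, ASV31, ASV4, ASV45, ASV49, ASV55, ASV57, ASV63, ASV75, which are not in the proposed group, so the group is not monophyletic.

No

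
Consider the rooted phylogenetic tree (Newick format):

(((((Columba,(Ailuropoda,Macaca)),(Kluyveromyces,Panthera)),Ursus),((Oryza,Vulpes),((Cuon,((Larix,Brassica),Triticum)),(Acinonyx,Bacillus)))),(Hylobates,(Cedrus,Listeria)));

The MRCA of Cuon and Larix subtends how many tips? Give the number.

The MRCA of Cuon and Larix is the node subtending (Cuon,((Larix,Brassica),Triticum)).
That clade contains 4 terminal taxa: Brassica, Cuon, Larix, Triticum.

4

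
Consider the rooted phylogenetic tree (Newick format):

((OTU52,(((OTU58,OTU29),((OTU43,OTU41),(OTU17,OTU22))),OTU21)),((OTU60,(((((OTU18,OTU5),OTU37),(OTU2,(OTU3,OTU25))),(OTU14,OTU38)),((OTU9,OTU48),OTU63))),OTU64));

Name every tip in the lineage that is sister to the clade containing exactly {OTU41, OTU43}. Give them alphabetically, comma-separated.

The clade containing exactly {OTU41, OTU43} attaches to the tree at the node subtending ((OTU43,OTU41),(OTU17,OTU22)).
The other lineage descending from that same node — the sister group — is (OTU17,OTU22); its 2 tips in alphabetical order are the answer.

OTU17, OTU22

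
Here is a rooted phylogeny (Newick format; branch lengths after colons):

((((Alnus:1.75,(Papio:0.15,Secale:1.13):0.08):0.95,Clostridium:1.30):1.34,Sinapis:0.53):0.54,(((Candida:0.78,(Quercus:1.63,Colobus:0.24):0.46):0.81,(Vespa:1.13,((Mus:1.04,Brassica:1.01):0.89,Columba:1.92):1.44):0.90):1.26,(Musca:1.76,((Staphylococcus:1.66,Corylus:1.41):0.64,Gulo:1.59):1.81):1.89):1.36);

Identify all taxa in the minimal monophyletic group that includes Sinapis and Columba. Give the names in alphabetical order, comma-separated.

Alnus, Brassica, Candida, Clostridium, Colobus, Columba, Corylus, Gulo, Mus, Musca, Papio, Quercus, Secale, Sinapis, Staphylococcus, Vespa

Tracing Sinapis: it sits inside (((Alnus,(Papio,Secale)),Clostridium),Sinapis).
Tracing Columba: it sits inside ((Mus,Brassica),Columba).
The smallest clade enclosing both is the whole tree (their MRCA is the root), so the answer is all 16 tips in alphabetical order.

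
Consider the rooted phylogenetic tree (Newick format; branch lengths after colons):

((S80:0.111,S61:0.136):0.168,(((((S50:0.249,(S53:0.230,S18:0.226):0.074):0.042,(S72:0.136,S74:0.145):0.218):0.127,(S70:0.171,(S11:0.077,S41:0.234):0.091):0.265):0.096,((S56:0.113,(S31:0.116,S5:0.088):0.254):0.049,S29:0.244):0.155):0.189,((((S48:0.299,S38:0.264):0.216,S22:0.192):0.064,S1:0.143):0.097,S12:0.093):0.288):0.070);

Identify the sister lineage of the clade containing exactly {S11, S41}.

The clade containing exactly {S11, S41} attaches to the tree at the node subtending (S70,(S11,S41)).
The other lineage descending from that same node — the sister group — is the single tip S70.

S70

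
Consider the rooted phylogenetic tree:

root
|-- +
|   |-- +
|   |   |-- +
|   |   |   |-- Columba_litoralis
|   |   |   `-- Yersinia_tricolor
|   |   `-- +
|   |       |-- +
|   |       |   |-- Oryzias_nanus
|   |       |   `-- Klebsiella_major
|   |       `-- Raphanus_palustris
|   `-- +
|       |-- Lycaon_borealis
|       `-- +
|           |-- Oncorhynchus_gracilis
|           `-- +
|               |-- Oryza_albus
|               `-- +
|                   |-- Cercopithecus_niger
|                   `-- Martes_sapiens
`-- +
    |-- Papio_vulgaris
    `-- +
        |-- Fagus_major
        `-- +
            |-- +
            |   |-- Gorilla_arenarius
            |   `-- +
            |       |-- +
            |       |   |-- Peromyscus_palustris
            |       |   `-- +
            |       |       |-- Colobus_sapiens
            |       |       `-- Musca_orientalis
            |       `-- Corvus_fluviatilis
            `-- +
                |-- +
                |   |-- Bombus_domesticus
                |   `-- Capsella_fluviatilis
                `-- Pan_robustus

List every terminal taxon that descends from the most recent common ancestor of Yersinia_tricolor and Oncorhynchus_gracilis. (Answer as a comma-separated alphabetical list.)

Cercopithecus_niger, Columba_litoralis, Klebsiella_major, Lycaon_borealis, Martes_sapiens, Oncorhynchus_gracilis, Oryza_albus, Oryzias_nanus, Raphanus_palustris, Yersinia_tricolor

Tracing Yersinia_tricolor: it sits inside (Columba_litoralis,Yersinia_tricolor).
Tracing Oncorhynchus_gracilis: it sits inside (Oncorhynchus_gracilis,(Oryza_albus,(Cercopithecus_niger,Martes_sapiens))).
The smallest clade enclosing both is (((Columba_litoralis,Yersinia_tricolor),((Oryzias_nanus,Klebsiella_major),Raphanus_palustris)),(Lycaon_borealis,(Oncorhynchus_gracilis,(Oryza_albus,(Cercopithecus_niger,Martes_sapiens))))); the answer is its 10 terminal taxa in alphabetical order.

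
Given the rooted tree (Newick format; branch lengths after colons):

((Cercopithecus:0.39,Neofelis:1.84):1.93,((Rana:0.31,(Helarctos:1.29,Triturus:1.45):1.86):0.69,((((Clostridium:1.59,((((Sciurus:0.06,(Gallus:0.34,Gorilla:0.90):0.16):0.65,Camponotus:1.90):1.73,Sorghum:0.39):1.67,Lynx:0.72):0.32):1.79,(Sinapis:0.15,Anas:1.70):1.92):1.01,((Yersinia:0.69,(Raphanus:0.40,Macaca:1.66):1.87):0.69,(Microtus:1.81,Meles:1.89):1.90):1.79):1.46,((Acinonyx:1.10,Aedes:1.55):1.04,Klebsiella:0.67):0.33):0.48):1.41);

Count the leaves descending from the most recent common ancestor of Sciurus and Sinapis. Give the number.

9

The MRCA of Sciurus and Sinapis is the node subtending ((Clostridium,((((Sciurus,(Gallus,Gorilla)),Camponotus),Sorghum),Lynx)),(Sinapis,Anas)).
That clade contains 9 terminal taxa: Anas, Camponotus, Clostridium, Gallus, Gorilla, Lynx, Sciurus, Sinapis, Sorghum.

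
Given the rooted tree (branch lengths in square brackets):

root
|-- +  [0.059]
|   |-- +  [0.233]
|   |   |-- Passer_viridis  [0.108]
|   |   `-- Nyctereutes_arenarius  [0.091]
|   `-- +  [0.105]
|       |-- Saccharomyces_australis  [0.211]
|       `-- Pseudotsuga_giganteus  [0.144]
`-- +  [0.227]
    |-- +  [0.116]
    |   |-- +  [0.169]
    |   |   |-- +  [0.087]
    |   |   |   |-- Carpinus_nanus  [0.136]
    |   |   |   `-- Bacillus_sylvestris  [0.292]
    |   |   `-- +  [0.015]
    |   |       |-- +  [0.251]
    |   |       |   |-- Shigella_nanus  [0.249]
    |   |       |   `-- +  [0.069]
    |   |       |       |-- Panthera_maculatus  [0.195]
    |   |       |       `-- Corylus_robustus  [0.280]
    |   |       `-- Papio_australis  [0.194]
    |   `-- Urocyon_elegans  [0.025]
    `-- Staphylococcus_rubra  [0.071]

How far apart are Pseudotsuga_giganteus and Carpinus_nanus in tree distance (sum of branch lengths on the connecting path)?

1.043

The path runs Pseudotsuga_giganteus → … → MRCA → … → Carpinus_nanus; the MRCA is the root of the tree.
Branch lengths along that path: 0.144 + 0.105 + 0.059 + 0.227 + 0.116 + 0.169 + 0.087 + 0.136 = 1.043.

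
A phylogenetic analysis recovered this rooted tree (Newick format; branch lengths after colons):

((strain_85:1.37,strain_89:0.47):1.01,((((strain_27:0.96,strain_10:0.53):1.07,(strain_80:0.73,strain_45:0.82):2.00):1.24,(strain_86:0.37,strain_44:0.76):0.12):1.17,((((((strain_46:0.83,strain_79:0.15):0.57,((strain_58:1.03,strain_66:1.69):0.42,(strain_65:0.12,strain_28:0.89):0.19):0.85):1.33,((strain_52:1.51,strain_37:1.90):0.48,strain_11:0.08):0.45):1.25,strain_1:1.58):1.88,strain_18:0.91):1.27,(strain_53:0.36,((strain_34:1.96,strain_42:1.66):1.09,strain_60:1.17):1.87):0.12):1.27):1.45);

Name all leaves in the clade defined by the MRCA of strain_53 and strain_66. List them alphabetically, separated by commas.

strain_1, strain_11, strain_18, strain_28, strain_34, strain_37, strain_42, strain_46, strain_52, strain_53, strain_58, strain_60, strain_65, strain_66, strain_79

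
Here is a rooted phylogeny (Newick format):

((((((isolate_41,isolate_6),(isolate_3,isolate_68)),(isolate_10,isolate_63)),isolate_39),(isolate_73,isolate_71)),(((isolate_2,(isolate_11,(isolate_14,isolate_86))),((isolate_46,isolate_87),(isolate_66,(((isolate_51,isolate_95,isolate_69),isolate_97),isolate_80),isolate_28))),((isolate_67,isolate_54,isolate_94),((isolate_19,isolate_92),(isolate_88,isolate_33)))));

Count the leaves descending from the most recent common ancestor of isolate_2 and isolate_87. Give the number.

13

The MRCA of isolate_2 and isolate_87 is the node subtending ((isolate_2,(isolate_11,(isolate_14,isolate_86))),((isolate_46,isolate_87),(isolate_66,(((isolate_51,isolate_95,isolate_69),isolate_97),isolate_80),isolate_28))).
That clade contains 13 terminal taxa: isolate_11, isolate_14, isolate_2, isolate_28, isolate_46, isolate_51, isolate_66, isolate_69, isolate_80, isolate_86, isolate_87, isolate_95, isolate_97.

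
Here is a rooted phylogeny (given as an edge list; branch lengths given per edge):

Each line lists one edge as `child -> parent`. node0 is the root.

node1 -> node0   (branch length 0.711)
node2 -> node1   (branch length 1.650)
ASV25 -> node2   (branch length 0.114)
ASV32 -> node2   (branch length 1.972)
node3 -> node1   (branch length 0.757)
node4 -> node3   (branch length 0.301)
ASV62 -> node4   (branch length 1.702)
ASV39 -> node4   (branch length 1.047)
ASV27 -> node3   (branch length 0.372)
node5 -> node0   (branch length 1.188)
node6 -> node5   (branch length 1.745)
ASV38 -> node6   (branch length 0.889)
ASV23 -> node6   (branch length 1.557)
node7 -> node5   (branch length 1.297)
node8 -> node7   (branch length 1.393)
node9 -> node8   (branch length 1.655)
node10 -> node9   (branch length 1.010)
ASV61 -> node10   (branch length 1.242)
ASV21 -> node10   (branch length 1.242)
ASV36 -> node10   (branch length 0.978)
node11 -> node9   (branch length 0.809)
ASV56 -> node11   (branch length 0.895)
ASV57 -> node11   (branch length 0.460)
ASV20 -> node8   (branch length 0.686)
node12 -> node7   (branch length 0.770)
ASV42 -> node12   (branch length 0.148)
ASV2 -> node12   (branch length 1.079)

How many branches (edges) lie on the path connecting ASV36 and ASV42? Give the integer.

6

The MRCA of ASV36 and ASV42 is the node subtending ((((ASV61,ASV21,ASV36),(ASV56,ASV57)),ASV20),(ASV42,ASV2)).
From ASV36 up to that node: 4 branches. From ASV42 up to the same node: 2 branches. Total: 4 + 2 = 6.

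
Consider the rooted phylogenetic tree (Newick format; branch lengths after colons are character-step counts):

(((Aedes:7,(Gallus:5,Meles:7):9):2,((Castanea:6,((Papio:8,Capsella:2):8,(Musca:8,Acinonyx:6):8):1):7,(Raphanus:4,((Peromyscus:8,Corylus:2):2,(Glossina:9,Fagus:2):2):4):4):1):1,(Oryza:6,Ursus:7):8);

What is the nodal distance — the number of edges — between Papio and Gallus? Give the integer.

8

The MRCA of Papio and Gallus is the node subtending ((Aedes,(Gallus,Meles)),((Castanea,((Papio,Capsella),(Musca,Acinonyx))),(Raphanus,((Peromyscus,Corylus),(Glossina,Fagus))))).
From Papio up to that node: 5 branches. From Gallus up to the same node: 3 branches. Total: 5 + 3 = 8.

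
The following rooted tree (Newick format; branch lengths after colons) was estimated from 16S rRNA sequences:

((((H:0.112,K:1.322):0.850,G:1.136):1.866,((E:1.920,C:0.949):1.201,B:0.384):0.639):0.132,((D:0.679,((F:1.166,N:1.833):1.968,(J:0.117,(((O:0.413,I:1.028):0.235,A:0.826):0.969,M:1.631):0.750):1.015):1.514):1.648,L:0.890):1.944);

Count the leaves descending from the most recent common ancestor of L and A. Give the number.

The MRCA of L and A is the node subtending ((D,((F,N),(J,(((O,I),A),M)))),L).
That clade contains 9 terminal taxa: A, D, F, I, J, L, M, N, O.

9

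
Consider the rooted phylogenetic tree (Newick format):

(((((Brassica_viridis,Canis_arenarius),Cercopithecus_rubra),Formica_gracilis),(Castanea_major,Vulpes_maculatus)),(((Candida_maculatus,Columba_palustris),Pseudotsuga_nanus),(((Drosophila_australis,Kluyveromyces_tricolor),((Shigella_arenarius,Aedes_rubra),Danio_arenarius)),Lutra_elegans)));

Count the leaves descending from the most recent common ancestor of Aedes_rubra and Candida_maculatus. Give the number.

The MRCA of Aedes_rubra and Candida_maculatus is the node subtending (((Candida_maculatus,Columba_palustris),Pseudotsuga_nanus),(((Drosophila_australis,Kluyveromyces_tricolor),((Shigella_arenarius,Aedes_rubra),Danio_arenarius)),Lutra_elegans)).
That clade contains 9 terminal taxa: Aedes_rubra, Candida_maculatus, Columba_palustris, Danio_arenarius, Drosophila_australis, Kluyveromyces_tricolor, Lutra_elegans, Pseudotsuga_nanus, Shigella_arenarius.

9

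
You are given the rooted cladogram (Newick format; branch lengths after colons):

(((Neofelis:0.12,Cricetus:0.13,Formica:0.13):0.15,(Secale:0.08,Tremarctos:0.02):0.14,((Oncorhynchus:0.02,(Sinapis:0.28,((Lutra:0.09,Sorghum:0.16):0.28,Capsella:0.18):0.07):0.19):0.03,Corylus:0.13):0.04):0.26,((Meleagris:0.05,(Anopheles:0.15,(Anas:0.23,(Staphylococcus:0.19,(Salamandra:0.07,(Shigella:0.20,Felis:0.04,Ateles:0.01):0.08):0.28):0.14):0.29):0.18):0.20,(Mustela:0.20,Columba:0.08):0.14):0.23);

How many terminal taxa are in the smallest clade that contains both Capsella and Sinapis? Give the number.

The MRCA of Capsella and Sinapis is the node subtending (Sinapis,((Lutra,Sorghum),Capsella)).
That clade contains 4 terminal taxa: Capsella, Lutra, Sinapis, Sorghum.

4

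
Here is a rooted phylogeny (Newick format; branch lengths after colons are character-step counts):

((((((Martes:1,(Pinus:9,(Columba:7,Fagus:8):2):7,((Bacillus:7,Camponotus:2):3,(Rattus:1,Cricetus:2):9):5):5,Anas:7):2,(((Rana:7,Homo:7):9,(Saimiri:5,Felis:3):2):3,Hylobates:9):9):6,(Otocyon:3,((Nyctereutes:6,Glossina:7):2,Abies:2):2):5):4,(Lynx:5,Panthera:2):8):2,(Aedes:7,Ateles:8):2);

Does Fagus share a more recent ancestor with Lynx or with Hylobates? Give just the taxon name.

Hylobates

The MRCA of Fagus and Hylobates subtends (((Martes,(Pinus,(Columba,Fagus)),((Bacillus,Camponotus),(Rattus,Cricetus))),Anas),(((Rana,Homo),(Saimiri,Felis)),Hylobates)) (14 taxa).
The MRCA of Fagus and Lynx subtends (((((Martes,(Pinus,(Columba,Fagus)),((Bacillus,Camponotus),(Rattus,Cricetus))),Anas),(((Rana,Homo),(Saimiri,Felis)),Hylobates)),(Otocyon,((Nyctereutes,Glossina),Abies))),(Lynx,Panthera)) (20 taxa).
The first is nested inside the second, so Fagus shares a more recent common ancestor with Hylobates.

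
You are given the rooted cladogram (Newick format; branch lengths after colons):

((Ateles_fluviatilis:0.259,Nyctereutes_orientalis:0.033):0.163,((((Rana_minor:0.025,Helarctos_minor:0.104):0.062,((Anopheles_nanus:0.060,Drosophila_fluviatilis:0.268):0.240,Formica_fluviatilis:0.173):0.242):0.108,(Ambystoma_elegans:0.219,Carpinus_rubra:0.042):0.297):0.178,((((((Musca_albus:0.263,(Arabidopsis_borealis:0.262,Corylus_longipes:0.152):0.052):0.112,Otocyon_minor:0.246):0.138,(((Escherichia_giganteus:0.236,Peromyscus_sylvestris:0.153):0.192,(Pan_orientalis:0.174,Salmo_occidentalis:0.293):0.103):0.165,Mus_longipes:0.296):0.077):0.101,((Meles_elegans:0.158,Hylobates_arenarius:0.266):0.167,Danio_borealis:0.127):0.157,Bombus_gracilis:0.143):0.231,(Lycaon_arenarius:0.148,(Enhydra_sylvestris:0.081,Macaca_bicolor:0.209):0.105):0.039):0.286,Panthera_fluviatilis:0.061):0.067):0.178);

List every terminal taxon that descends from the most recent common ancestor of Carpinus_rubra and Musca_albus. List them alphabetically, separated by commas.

Tracing Carpinus_rubra: it sits inside (Ambystoma_elegans,Carpinus_rubra).
Tracing Musca_albus: it sits inside (Musca_albus,(Arabidopsis_borealis,Corylus_longipes)).
The smallest clade enclosing both is ((((Rana_minor,Helarctos_minor),((Anopheles_nanus,Drosophila_fluviatilis),Formica_fluviatilis)),(Ambystoma_elegans,Carpinus_rubra)),((((((Musca_albus,(Arabidopsis_borealis,Corylus_longipes)),Otocyon_minor),(((Escherichia_giganteus,Peromyscus_sylvestris),(Pan_orientalis,Salmo_occidentalis)),Mus_longipes)),((Meles_elegans,Hylobates_arenarius),Danio_borealis),Bombus_gracilis),(Lycaon_arenarius,(Enhydra_sylvestris,Macaca_bicolor))),Panthera_fluviatilis)); the answer is its 24 terminal taxa in alphabetical order.

Ambystoma_elegans, Anopheles_nanus, Arabidopsis_borealis, Bombus_gracilis, Carpinus_rubra, Corylus_longipes, Danio_borealis, Drosophila_fluviatilis, Enhydra_sylvestris, Escherichia_giganteus, Formica_fluviatilis, Helarctos_minor, Hylobates_arenarius, Lycaon_arenarius, Macaca_bicolor, Meles_elegans, Mus_longipes, Musca_albus, Otocyon_minor, Pan_orientalis, Panthera_fluviatilis, Peromyscus_sylvestris, Rana_minor, Salmo_occidentalis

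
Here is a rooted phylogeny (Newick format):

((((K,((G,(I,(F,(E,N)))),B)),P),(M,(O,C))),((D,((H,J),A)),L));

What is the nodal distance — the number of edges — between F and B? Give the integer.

5

The MRCA of F and B is the node subtending ((G,(I,(F,(E,N)))),B).
From F up to that node: 4 branches. From B up to the same node: 1 branch. Total: 4 + 1 = 5.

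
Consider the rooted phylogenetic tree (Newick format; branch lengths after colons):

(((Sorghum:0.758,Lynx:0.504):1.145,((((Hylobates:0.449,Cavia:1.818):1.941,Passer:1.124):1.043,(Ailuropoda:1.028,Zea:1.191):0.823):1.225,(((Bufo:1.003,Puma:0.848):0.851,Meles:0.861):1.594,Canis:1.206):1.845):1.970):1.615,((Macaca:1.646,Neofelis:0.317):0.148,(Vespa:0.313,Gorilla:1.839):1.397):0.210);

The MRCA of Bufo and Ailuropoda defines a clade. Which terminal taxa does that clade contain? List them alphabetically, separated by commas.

Tracing Bufo: it sits inside (Bufo,Puma).
Tracing Ailuropoda: it sits inside (Ailuropoda,Zea).
The smallest clade enclosing both is ((((Hylobates,Cavia),Passer),(Ailuropoda,Zea)),(((Bufo,Puma),Meles),Canis)); the answer is its 9 terminal taxa in alphabetical order.

Ailuropoda, Bufo, Canis, Cavia, Hylobates, Meles, Passer, Puma, Zea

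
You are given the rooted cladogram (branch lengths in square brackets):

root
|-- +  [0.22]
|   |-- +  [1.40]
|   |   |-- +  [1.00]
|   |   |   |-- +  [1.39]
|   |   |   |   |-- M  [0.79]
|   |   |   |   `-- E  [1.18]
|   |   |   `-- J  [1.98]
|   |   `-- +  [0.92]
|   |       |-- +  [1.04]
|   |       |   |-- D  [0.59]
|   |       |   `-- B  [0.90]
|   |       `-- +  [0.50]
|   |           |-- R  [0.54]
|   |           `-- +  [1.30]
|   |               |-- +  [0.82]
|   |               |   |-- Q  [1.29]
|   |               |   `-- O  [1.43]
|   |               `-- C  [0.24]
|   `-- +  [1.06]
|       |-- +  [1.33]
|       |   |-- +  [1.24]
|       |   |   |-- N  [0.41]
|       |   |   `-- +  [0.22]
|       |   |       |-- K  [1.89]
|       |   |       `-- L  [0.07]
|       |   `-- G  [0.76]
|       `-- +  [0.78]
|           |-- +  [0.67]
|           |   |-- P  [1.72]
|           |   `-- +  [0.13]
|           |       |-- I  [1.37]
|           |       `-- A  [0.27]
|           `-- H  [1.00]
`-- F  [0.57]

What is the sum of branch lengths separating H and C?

7.20

The path runs H → … → MRCA → … → C; the MRCA is the node subtending ((((M,E),J),((D,B),(R,((Q,O),C)))),(((N,(K,L)),G),((P,(I,A)),H))).
Branch lengths along that path: 1.00 + 0.78 + 1.06 + 1.40 + 0.92 + 0.50 + 1.30 + 0.24 = 7.20.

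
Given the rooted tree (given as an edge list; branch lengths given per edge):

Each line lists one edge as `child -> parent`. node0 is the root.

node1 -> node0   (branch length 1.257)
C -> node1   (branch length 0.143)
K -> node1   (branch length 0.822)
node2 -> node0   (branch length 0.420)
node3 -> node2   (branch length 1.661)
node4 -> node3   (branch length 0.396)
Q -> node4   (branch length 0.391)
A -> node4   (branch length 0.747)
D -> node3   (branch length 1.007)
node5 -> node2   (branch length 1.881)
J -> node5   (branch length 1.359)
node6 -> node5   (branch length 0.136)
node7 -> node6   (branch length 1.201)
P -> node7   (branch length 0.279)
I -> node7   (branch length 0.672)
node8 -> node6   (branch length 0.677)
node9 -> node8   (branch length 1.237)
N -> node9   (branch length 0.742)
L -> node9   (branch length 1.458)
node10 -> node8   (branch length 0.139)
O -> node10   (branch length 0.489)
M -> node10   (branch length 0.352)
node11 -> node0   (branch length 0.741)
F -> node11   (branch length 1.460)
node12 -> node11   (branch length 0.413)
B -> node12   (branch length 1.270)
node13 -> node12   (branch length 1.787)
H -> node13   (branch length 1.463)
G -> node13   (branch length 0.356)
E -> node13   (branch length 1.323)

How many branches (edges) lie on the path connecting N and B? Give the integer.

9

The MRCA of N and B is the root of the tree.
From N up to that node: 6 branches. From B up to the same node: 3 branches. Total: 6 + 3 = 9.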